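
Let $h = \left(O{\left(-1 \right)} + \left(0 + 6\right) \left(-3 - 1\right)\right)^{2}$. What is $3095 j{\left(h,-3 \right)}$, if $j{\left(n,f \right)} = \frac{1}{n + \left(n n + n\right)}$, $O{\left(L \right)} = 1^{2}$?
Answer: $\frac{3095}{280899} \approx 0.011018$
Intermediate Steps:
$O{\left(L \right)} = 1$
$h = 529$ ($h = \left(1 + \left(0 + 6\right) \left(-3 - 1\right)\right)^{2} = \left(1 + 6 \left(-4\right)\right)^{2} = \left(1 - 24\right)^{2} = \left(-23\right)^{2} = 529$)
$j{\left(n,f \right)} = \frac{1}{n^{2} + 2 n}$ ($j{\left(n,f \right)} = \frac{1}{n + \left(n^{2} + n\right)} = \frac{1}{n + \left(n + n^{2}\right)} = \frac{1}{n^{2} + 2 n}$)
$3095 j{\left(h,-3 \right)} = 3095 \frac{1}{529 \left(2 + 529\right)} = 3095 \frac{1}{529 \cdot 531} = 3095 \cdot \frac{1}{529} \cdot \frac{1}{531} = 3095 \cdot \frac{1}{280899} = \frac{3095}{280899}$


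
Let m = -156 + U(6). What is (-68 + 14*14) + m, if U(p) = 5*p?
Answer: 2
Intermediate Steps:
m = -126 (m = -156 + 5*6 = -156 + 30 = -126)
(-68 + 14*14) + m = (-68 + 14*14) - 126 = (-68 + 196) - 126 = 128 - 126 = 2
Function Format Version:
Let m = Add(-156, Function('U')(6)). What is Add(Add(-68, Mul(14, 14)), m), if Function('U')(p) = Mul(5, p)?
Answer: 2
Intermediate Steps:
m = -126 (m = Add(-156, Mul(5, 6)) = Add(-156, 30) = -126)
Add(Add(-68, Mul(14, 14)), m) = Add(Add(-68, Mul(14, 14)), -126) = Add(Add(-68, 196), -126) = Add(128, -126) = 2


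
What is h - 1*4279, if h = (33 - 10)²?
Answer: -3750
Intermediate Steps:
h = 529 (h = 23² = 529)
h - 1*4279 = 529 - 1*4279 = 529 - 4279 = -3750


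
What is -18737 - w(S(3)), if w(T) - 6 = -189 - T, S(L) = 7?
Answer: -18547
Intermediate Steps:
w(T) = -183 - T (w(T) = 6 + (-189 - T) = -183 - T)
-18737 - w(S(3)) = -18737 - (-183 - 1*7) = -18737 - (-183 - 7) = -18737 - 1*(-190) = -18737 + 190 = -18547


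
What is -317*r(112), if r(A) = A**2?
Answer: -3976448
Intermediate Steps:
-317*r(112) = -317*112**2 = -317*12544 = -3976448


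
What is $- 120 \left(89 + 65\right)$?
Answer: $-18480$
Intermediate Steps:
$- 120 \left(89 + 65\right) = \left(-120\right) 154 = -18480$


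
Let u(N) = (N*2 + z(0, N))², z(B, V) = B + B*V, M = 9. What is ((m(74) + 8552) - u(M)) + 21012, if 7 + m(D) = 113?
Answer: 29346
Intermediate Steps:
u(N) = 4*N² (u(N) = (N*2 + 0*(1 + N))² = (2*N + 0)² = (2*N)² = 4*N²)
m(D) = 106 (m(D) = -7 + 113 = 106)
((m(74) + 8552) - u(M)) + 21012 = ((106 + 8552) - 4*9²) + 21012 = (8658 - 4*81) + 21012 = (8658 - 1*324) + 21012 = (8658 - 324) + 21012 = 8334 + 21012 = 29346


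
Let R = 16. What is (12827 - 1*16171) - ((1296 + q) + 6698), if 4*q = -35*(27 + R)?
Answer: -43847/4 ≈ -10962.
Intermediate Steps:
q = -1505/4 (q = (-35*(27 + 16))/4 = (-35*43)/4 = (1/4)*(-1505) = -1505/4 ≈ -376.25)
(12827 - 1*16171) - ((1296 + q) + 6698) = (12827 - 1*16171) - ((1296 - 1505/4) + 6698) = (12827 - 16171) - (3679/4 + 6698) = -3344 - 1*30471/4 = -3344 - 30471/4 = -43847/4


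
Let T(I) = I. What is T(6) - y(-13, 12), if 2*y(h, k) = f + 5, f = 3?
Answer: 2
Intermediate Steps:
y(h, k) = 4 (y(h, k) = (3 + 5)/2 = (½)*8 = 4)
T(6) - y(-13, 12) = 6 - 1*4 = 6 - 4 = 2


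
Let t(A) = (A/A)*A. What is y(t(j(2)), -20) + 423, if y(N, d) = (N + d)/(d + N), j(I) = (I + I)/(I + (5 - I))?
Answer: 424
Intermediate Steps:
j(I) = 2*I/5 (j(I) = (2*I)/5 = (2*I)*(⅕) = 2*I/5)
t(A) = A (t(A) = 1*A = A)
y(N, d) = 1 (y(N, d) = (N + d)/(N + d) = 1)
y(t(j(2)), -20) + 423 = 1 + 423 = 424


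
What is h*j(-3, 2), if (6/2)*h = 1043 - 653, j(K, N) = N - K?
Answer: 650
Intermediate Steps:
h = 130 (h = (1043 - 653)/3 = (⅓)*390 = 130)
h*j(-3, 2) = 130*(2 - 1*(-3)) = 130*(2 + 3) = 130*5 = 650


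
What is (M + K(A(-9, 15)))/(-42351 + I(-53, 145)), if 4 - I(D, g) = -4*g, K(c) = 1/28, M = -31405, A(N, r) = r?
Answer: 879339/1169476 ≈ 0.75191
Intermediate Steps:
K(c) = 1/28
I(D, g) = 4 + 4*g (I(D, g) = 4 - (-4)*g = 4 + 4*g)
(M + K(A(-9, 15)))/(-42351 + I(-53, 145)) = (-31405 + 1/28)/(-42351 + (4 + 4*145)) = -879339/(28*(-42351 + (4 + 580))) = -879339/(28*(-42351 + 584)) = -879339/28/(-41767) = -879339/28*(-1/41767) = 879339/1169476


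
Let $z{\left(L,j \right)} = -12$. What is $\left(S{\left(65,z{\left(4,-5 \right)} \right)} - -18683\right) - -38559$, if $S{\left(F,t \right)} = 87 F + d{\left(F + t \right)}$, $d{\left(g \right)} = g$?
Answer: $62950$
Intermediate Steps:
$S{\left(F,t \right)} = t + 88 F$ ($S{\left(F,t \right)} = 87 F + \left(F + t\right) = t + 88 F$)
$\left(S{\left(65,z{\left(4,-5 \right)} \right)} - -18683\right) - -38559 = \left(\left(-12 + 88 \cdot 65\right) - -18683\right) - -38559 = \left(\left(-12 + 5720\right) + 18683\right) + 38559 = \left(5708 + 18683\right) + 38559 = 24391 + 38559 = 62950$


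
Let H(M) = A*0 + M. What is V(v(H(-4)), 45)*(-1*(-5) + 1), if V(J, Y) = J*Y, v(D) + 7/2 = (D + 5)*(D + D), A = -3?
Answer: -3105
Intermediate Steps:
H(M) = M (H(M) = -3*0 + M = 0 + M = M)
v(D) = -7/2 + 2*D*(5 + D) (v(D) = -7/2 + (D + 5)*(D + D) = -7/2 + (5 + D)*(2*D) = -7/2 + 2*D*(5 + D))
V(v(H(-4)), 45)*(-1*(-5) + 1) = ((-7/2 + 2*(-4)² + 10*(-4))*45)*(-1*(-5) + 1) = ((-7/2 + 2*16 - 40)*45)*(5 + 1) = ((-7/2 + 32 - 40)*45)*6 = -23/2*45*6 = -1035/2*6 = -3105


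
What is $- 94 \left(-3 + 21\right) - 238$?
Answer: $-1930$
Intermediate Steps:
$- 94 \left(-3 + 21\right) - 238 = \left(-94\right) 18 - 238 = -1692 - 238 = -1930$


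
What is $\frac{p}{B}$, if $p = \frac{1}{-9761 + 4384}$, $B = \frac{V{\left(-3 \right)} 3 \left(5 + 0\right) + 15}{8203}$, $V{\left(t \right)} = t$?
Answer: $\frac{8203}{161310} \approx 0.050852$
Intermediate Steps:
$B = - \frac{30}{8203}$ ($B = \frac{- 3 \cdot 3 \left(5 + 0\right) + 15}{8203} = \left(- 3 \cdot 3 \cdot 5 + 15\right) \frac{1}{8203} = \left(\left(-3\right) 15 + 15\right) \frac{1}{8203} = \left(-45 + 15\right) \frac{1}{8203} = \left(-30\right) \frac{1}{8203} = - \frac{30}{8203} \approx -0.0036572$)
$p = - \frac{1}{5377}$ ($p = \frac{1}{-5377} = - \frac{1}{5377} \approx -0.00018598$)
$\frac{p}{B} = - \frac{1}{5377 \left(- \frac{30}{8203}\right)} = \left(- \frac{1}{5377}\right) \left(- \frac{8203}{30}\right) = \frac{8203}{161310}$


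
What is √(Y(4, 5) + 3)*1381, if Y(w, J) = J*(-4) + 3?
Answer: 1381*I*√14 ≈ 5167.2*I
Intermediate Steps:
Y(w, J) = 3 - 4*J (Y(w, J) = -4*J + 3 = 3 - 4*J)
√(Y(4, 5) + 3)*1381 = √((3 - 4*5) + 3)*1381 = √((3 - 20) + 3)*1381 = √(-17 + 3)*1381 = √(-14)*1381 = (I*√14)*1381 = 1381*I*√14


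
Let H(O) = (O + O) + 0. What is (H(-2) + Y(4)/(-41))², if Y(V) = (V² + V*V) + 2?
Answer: 39204/1681 ≈ 23.322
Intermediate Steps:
H(O) = 2*O (H(O) = 2*O + 0 = 2*O)
Y(V) = 2 + 2*V² (Y(V) = (V² + V²) + 2 = 2*V² + 2 = 2 + 2*V²)
(H(-2) + Y(4)/(-41))² = (2*(-2) + (2 + 2*4²)/(-41))² = (-4 + (2 + 2*16)*(-1/41))² = (-4 + (2 + 32)*(-1/41))² = (-4 + 34*(-1/41))² = (-4 - 34/41)² = (-198/41)² = 39204/1681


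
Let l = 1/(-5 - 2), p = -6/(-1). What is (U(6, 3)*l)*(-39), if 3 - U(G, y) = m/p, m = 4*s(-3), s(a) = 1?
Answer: 13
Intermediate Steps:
p = 6 (p = -6*(-1) = 6)
m = 4 (m = 4*1 = 4)
l = -1/7 (l = 1/(-7) = -1/7 ≈ -0.14286)
U(G, y) = 7/3 (U(G, y) = 3 - 4/6 = 3 - 1*2/3 = 3 - 2/3 = 7/3)
(U(6, 3)*l)*(-39) = ((7/3)*(-1/7))*(-39) = -1/3*(-39) = 13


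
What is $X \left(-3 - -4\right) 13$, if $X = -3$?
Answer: $-39$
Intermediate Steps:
$X \left(-3 - -4\right) 13 = - 3 \left(-3 - -4\right) 13 = - 3 \left(-3 + 4\right) 13 = \left(-3\right) 1 \cdot 13 = \left(-3\right) 13 = -39$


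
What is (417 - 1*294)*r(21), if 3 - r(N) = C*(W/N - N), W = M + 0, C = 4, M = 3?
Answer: 74415/7 ≈ 10631.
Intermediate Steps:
W = 3 (W = 3 + 0 = 3)
r(N) = 3 - 12/N + 4*N (r(N) = 3 - 4*(3/N - N) = 3 - 4*(-N + 3/N) = 3 - (-4*N + 12/N) = 3 + (-12/N + 4*N) = 3 - 12/N + 4*N)
(417 - 1*294)*r(21) = (417 - 1*294)*(3 - 12/21 + 4*21) = (417 - 294)*(3 - 12*1/21 + 84) = 123*(3 - 4/7 + 84) = 123*(605/7) = 74415/7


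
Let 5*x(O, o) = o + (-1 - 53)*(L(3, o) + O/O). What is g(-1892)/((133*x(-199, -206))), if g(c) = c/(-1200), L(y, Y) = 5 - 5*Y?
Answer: -473/448077000 ≈ -1.0556e-6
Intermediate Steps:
x(O, o) = -324/5 + 271*o/5 (x(O, o) = (o + (-1 - 53)*((5 - 5*o) + O/O))/5 = (o - 54*((5 - 5*o) + 1))/5 = (o - 54*(6 - 5*o))/5 = (o + (-324 + 270*o))/5 = (-324 + 271*o)/5 = -324/5 + 271*o/5)
g(c) = -c/1200 (g(c) = c*(-1/1200) = -c/1200)
g(-1892)/((133*x(-199, -206))) = (-1/1200*(-1892))/((133*(-324/5 + (271/5)*(-206)))) = 473/(300*((133*(-324/5 - 55826/5)))) = 473/(300*((133*(-11230)))) = (473/300)/(-1493590) = (473/300)*(-1/1493590) = -473/448077000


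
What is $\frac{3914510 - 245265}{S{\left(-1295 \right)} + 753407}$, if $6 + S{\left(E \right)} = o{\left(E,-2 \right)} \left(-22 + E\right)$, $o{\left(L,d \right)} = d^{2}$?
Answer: $\frac{3669245}{748133} \approx 4.9045$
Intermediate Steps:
$S{\left(E \right)} = -94 + 4 E$ ($S{\left(E \right)} = -6 + \left(-2\right)^{2} \left(-22 + E\right) = -6 + 4 \left(-22 + E\right) = -6 + \left(-88 + 4 E\right) = -94 + 4 E$)
$\frac{3914510 - 245265}{S{\left(-1295 \right)} + 753407} = \frac{3914510 - 245265}{\left(-94 + 4 \left(-1295\right)\right) + 753407} = \frac{3669245}{\left(-94 - 5180\right) + 753407} = \frac{3669245}{-5274 + 753407} = \frac{3669245}{748133}$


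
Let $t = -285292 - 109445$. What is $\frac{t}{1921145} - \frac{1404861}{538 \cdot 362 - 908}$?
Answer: $- \frac{925153554607}{124136705320} \approx -7.4527$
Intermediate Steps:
$t = -394737$
$\frac{t}{1921145} - \frac{1404861}{538 \cdot 362 - 908} = - \frac{394737}{1921145} - \frac{1404861}{538 \cdot 362 - 908} = \left(-394737\right) \frac{1}{1921145} - \frac{1404861}{194756 - 908} = - \frac{394737}{1921145} - \frac{1404861}{193848} = - \frac{394737}{1921145} - \frac{468287}{64616} = - \frac{925153554607}{124136705320}$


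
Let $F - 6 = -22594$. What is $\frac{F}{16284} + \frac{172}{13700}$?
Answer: $- \frac{19165922}{13943175} \approx -1.3746$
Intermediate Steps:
$F = -22588$ ($F = 6 - 22594 = -22588$)
$\frac{F}{16284} + \frac{172}{13700} = - \frac{22588}{16284} + \frac{172}{13700} = \left(-22588\right) \frac{1}{16284} + 172 \cdot \frac{1}{13700} = - \frac{5647}{4071} + \frac{43}{3425} = - \frac{19165922}{13943175}$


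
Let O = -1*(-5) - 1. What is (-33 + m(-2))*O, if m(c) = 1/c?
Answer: -134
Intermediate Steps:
O = 4 (O = 5 - 1 = 4)
(-33 + m(-2))*O = (-33 + 1/(-2))*4 = (-33 - ½)*4 = -67/2*4 = -134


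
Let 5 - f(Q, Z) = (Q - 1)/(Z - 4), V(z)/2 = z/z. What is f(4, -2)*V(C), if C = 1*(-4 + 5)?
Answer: 11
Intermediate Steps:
C = 1 (C = 1*1 = 1)
V(z) = 2 (V(z) = 2*(z/z) = 2*1 = 2)
f(Q, Z) = 5 - (-1 + Q)/(-4 + Z) (f(Q, Z) = 5 - (Q - 1)/(Z - 4) = 5 - (-1 + Q)/(-4 + Z))
f(4, -2)*V(C) = ((-19 - 1*4 + 5*(-2))/(-4 - 2))*2 = ((-19 - 4 - 10)/(-6))*2 = -⅙*(-33)*2 = (11/2)*2 = 11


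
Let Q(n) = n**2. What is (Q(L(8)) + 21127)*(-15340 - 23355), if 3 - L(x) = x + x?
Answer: -824048720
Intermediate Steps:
L(x) = 3 - 2*x (L(x) = 3 - (x + x) = 3 - 2*x)
(Q(L(8)) + 21127)*(-15340 - 23355) = ((3 - 2*8)**2 + 21127)*(-15340 - 23355) = ((3 - 16)**2 + 21127)*(-38695) = ((-13)**2 + 21127)*(-38695) = (169 + 21127)*(-38695) = 21296*(-38695) = -824048720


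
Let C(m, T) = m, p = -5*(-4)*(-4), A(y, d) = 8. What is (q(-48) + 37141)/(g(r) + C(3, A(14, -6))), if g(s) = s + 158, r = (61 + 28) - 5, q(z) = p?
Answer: 37061/245 ≈ 151.27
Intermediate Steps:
p = -80 (p = 20*(-4) = -80)
q(z) = -80
r = 84 (r = 89 - 5 = 84)
g(s) = 158 + s
(q(-48) + 37141)/(g(r) + C(3, A(14, -6))) = (-80 + 37141)/((158 + 84) + 3) = 37061/(242 + 3) = 37061/245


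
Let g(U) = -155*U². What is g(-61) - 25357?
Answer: -602112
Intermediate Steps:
g(-61) - 25357 = -155*(-61)² - 25357 = -155*3721 - 25357 = -576755 - 25357 = -602112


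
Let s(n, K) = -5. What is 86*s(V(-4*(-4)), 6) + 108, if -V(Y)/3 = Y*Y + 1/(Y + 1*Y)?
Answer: -322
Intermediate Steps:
V(Y) = -3*Y² - 3/(2*Y) (V(Y) = -3*(Y*Y + 1/(Y + 1*Y)) = -3*(Y² + 1/(Y + Y)) = -3*(Y² + 1/(2*Y)) = -3*Y² - 3/(2*Y))
86*s(V(-4*(-4)), 6) + 108 = 86*(-5) + 108 = -430 + 108 = -322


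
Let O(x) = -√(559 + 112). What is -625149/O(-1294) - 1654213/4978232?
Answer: -1654213/4978232 + 625149*√671/671 ≈ 24133.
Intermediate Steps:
O(x) = -√671
-625149/O(-1294) - 1654213/4978232 = -625149*(-√671/671) - 1654213/4978232 = -(-625149)*√671/671 - 1654213*1/4978232 = 625149*√671/671 - 1654213/4978232 = -1654213/4978232 + 625149*√671/671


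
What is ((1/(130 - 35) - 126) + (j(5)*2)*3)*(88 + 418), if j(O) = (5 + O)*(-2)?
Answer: -11824714/95 ≈ -1.2447e+5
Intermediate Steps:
j(O) = -10 - 2*O
((1/(130 - 35) - 126) + (j(5)*2)*3)*(88 + 418) = ((1/(130 - 35) - 126) + ((-10 - 2*5)*2)*3)*(88 + 418) = ((1/95 - 126) + ((-10 - 10)*2)*3)*506 = ((1/95 - 126) - 20*2*3)*506 = (-11969/95 - 40*3)*506 = (-11969/95 - 120)*506 = -23369/95*506 = -11824714/95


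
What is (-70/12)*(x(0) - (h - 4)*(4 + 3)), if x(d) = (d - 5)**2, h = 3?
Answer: -560/3 ≈ -186.67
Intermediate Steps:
x(d) = (-5 + d)**2
(-70/12)*(x(0) - (h - 4)*(4 + 3)) = (-70/12)*((-5 + 0)**2 - (3 - 4)*(4 + 3)) = (-70/12)*((-5)**2 - (-1)*7) = (-10*7/12)*(25 - 1*(-7)) = -35*(25 + 7)/6 = -35/6*32 = -560/3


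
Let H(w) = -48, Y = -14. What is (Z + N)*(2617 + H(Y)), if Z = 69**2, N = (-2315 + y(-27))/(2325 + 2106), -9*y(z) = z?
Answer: 7741380193/633 ≈ 1.2230e+7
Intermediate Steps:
y(z) = -z/9
N = -2312/4431 (N = (-2315 - 1/9*(-27))/(2325 + 2106) = (-2315 + 3)/4431 = -2312*1/4431 = -2312/4431 ≈ -0.52178)
Z = 4761
(Z + N)*(2617 + H(Y)) = (4761 - 2312/4431)*(2617 - 48) = (21093679/4431)*2569 = 7741380193/633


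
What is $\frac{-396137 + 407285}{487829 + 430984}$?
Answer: $\frac{3716}{306271} \approx 0.012133$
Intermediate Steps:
$\frac{-396137 + 407285}{487829 + 430984} = \frac{11148}{918813} = 11148 \cdot \frac{1}{918813} = \frac{3716}{306271}$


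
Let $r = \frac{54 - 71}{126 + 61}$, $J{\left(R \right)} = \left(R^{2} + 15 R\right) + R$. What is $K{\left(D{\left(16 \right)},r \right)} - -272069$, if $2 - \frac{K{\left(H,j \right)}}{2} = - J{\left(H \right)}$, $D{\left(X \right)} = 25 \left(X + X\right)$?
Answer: $1577673$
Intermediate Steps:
$J{\left(R \right)} = R^{2} + 16 R$
$D{\left(X \right)} = 50 X$ ($D{\left(X \right)} = 25 \cdot 2 X = 50 X$)
$r = - \frac{1}{11}$ ($r = - \frac{17}{187} = \left(-17\right) \frac{1}{187} = - \frac{1}{11} \approx -0.090909$)
$K{\left(H,j \right)} = 4 + 2 H \left(16 + H\right)$ ($K{\left(H,j \right)} = 4 - 2 \left(- H \left(16 + H\right)\right) = 4 + 2 H \left(16 + H\right)$)
$K{\left(D{\left(16 \right)},r \right)} - -272069 = \left(4 + 2 \cdot 50 \cdot 16 \left(16 + 50 \cdot 16\right)\right) - -272069 = \left(4 + 2 \cdot 800 \left(16 + 800\right)\right) + 272069 = \left(4 + 2 \cdot 800 \cdot 816\right) + 272069 = \left(4 + 1305600\right) + 272069 = 1305604 + 272069 = 1577673$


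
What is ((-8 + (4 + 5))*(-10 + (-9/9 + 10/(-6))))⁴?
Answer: 2085136/81 ≈ 25742.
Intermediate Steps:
((-8 + (4 + 5))*(-10 + (-9/9 + 10/(-6))))⁴ = ((-8 + 9)*(-10 + (-9*⅑ + 10*(-⅙))))⁴ = (1*(-10 + (-1 - 5/3)))⁴ = (1*(-10 - 8/3))⁴ = (1*(-38/3))⁴ = (-38/3)⁴ = 2085136/81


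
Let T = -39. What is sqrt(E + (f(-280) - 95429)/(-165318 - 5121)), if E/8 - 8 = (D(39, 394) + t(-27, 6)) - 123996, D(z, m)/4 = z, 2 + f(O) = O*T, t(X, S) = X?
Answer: I*sqrt(28784274912592383)/170439 ≈ 995.43*I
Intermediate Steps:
f(O) = -2 - 39*O (f(O) = -2 + O*(-39) = -2 - 39*O)
D(z, m) = 4*z
E = -990872 (E = 64 + 8*((4*39 - 27) - 123996) = 64 + 8*((156 - 27) - 123996) = 64 + 8*(129 - 123996) = 64 + 8*(-123867) = 64 - 990936 = -990872)
sqrt(E + (f(-280) - 95429)/(-165318 - 5121)) = sqrt(-990872 + ((-2 - 39*(-280)) - 95429)/(-165318 - 5121)) = sqrt(-990872 + ((-2 + 10920) - 95429)/(-170439)) = sqrt(-990872 + (10918 - 95429)*(-1/170439)) = sqrt(-990872 - 84511*(-1/170439)) = sqrt(-990872 + 84511/170439) = sqrt(-168883148297/170439) = I*sqrt(28784274912592383)/170439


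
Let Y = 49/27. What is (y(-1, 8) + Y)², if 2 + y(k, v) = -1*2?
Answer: 3481/729 ≈ 4.7750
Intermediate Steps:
Y = 49/27 (Y = 49*(1/27) = 49/27 ≈ 1.8148)
y(k, v) = -4 (y(k, v) = -2 - 1*2 = -2 - 2 = -4)
(y(-1, 8) + Y)² = (-4 + 49/27)² = (-59/27)² = 3481/729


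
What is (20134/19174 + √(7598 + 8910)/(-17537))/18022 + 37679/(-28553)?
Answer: -6509773899555/4933299225442 - √4127/158025907 ≈ -1.3196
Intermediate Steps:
(20134/19174 + √(7598 + 8910)/(-17537))/18022 + 37679/(-28553) = (20134*(1/19174) + √16508*(-1/17537))*(1/18022) + 37679*(-1/28553) = (10067/9587 + (2*√4127)*(-1/17537))*(1/18022) - 37679/28553 = (10067/9587 - 2*√4127/17537)*(1/18022) - 37679/28553 = (10067/172776914 - √4127/158025907) - 37679/28553 = -6509773899555/4933299225442 - √4127/158025907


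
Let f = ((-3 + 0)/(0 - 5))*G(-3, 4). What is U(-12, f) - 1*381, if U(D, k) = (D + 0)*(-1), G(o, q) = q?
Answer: -369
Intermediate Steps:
f = 12/5 (f = ((-3 + 0)/(0 - 5))*4 = -3/(-5)*4 = -3*(-⅕)*4 = (⅗)*4 = 12/5 ≈ 2.4000)
U(D, k) = -D (U(D, k) = D*(-1) = -D)
U(-12, f) - 1*381 = -1*(-12) - 1*381 = 12 - 381 = -369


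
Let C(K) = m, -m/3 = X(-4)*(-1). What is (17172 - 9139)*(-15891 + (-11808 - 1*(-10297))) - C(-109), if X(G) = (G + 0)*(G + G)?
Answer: -139790362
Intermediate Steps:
X(G) = 2*G² (X(G) = G*(2*G) = 2*G²)
m = 96 (m = -3*2*(-4)²*(-1) = -3*2*16*(-1) = -96*(-1) = -3*(-32) = 96)
C(K) = 96
(17172 - 9139)*(-15891 + (-11808 - 1*(-10297))) - C(-109) = (17172 - 9139)*(-15891 + (-11808 - 1*(-10297))) - 1*96 = 8033*(-15891 + (-11808 + 10297)) - 96 = 8033*(-15891 - 1511) - 96 = 8033*(-17402) - 96 = -139790266 - 96 = -139790362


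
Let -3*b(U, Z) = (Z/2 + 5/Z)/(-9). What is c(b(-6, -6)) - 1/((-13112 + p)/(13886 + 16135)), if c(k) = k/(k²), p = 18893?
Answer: -542335/44321 ≈ -12.237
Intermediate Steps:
b(U, Z) = Z/54 + 5/(27*Z) (b(U, Z) = -(Z/2 + 5/Z)/(3*(-9)) = -(Z*(½) + 5/Z)*(-1)/(3*9) = -(Z/2 + 5/Z)*(-1)/(3*9) = -(-5/(9*Z) - Z/18)/3 = Z/54 + 5/(27*Z))
c(k) = 1/k (c(k) = k/k² = 1/k)
c(b(-6, -6)) - 1/((-13112 + p)/(13886 + 16135)) = 1/((1/54)*(10 + (-6)²)/(-6)) - 1/((-13112 + 18893)/(13886 + 16135)) = 1/((1/54)*(-⅙)*(10 + 36)) - 1/(5781/30021) = 1/((1/54)*(-⅙)*46) - 1/(5781*(1/30021)) = 1/(-23/162) - 1/1927/10007 = -162/23 - 1*10007/1927 = -162/23 - 10007/1927 = -542335/44321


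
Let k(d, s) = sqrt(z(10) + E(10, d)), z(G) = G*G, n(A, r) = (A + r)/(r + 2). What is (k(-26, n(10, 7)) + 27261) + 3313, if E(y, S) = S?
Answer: 30574 + sqrt(74) ≈ 30583.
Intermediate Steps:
n(A, r) = (A + r)/(2 + r)
z(G) = G**2
k(d, s) = sqrt(100 + d) (k(d, s) = sqrt(10**2 + d) = sqrt(100 + d))
(k(-26, n(10, 7)) + 27261) + 3313 = (sqrt(100 - 26) + 27261) + 3313 = (sqrt(74) + 27261) + 3313 = (27261 + sqrt(74)) + 3313 = 30574 + sqrt(74)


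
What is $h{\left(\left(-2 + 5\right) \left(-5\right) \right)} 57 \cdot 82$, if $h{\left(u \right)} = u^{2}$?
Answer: $1051650$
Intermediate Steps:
$h{\left(\left(-2 + 5\right) \left(-5\right) \right)} 57 \cdot 82 = \left(\left(-2 + 5\right) \left(-5\right)\right)^{2} \cdot 57 \cdot 82 = \left(3 \left(-5\right)\right)^{2} \cdot 57 \cdot 82 = \left(-15\right)^{2} \cdot 57 \cdot 82 = 225 \cdot 57 \cdot 82 = 12825 \cdot 82 = 1051650$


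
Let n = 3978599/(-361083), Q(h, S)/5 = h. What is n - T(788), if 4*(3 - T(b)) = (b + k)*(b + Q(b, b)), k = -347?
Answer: 188213784898/361083 ≈ 5.2125e+5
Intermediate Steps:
Q(h, S) = 5*h
n = -3978599/361083 (n = 3978599*(-1/361083) = -3978599/361083 ≈ -11.019)
T(b) = 3 - 3*b*(-347 + b)/2 (T(b) = 3 - (b - 347)*(b + 5*b)/4 = 3 - (-347 + b)*6*b/4 = 3 - 3*b*(-347 + b)/2)
n - T(788) = -3978599/361083 - (3 - 3/2*788² + (1041/2)*788) = -3978599/361083 - (3 - 3/2*620944 + 410154) = -3978599/361083 - (3 - 931416 + 410154) = -3978599/361083 - 1*(-521259) = -3978599/361083 + 521259 = 188213784898/361083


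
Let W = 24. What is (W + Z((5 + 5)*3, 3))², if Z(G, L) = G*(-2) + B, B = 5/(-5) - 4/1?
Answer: 1681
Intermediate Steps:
B = -5 (B = 5*(-⅕) - 4*1 = -1 - 4 = -5)
Z(G, L) = -5 - 2*G (Z(G, L) = G*(-2) - 5 = -2*G - 5 = -5 - 2*G)
(W + Z((5 + 5)*3, 3))² = (24 + (-5 - 2*(5 + 5)*3))² = (24 + (-5 - 20*3))² = (24 + (-5 - 2*30))² = (24 + (-5 - 60))² = (24 - 65)² = (-41)² = 1681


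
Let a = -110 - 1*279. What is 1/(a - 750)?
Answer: -1/1139 ≈ -0.00087796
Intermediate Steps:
a = -389 (a = -110 - 279 = -389)
1/(a - 750) = 1/(-389 - 750) = 1/(-1139) = -1/1139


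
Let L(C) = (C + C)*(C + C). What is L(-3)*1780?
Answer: 64080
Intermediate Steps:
L(C) = 4*C**2 (L(C) = (2*C)*(2*C) = 4*C**2)
L(-3)*1780 = (4*(-3)**2)*1780 = (4*9)*1780 = 36*1780 = 64080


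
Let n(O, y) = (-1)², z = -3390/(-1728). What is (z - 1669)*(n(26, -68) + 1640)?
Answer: -262618529/96 ≈ -2.7356e+6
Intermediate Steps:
z = 565/288 (z = -3390*(-1/1728) = 565/288 ≈ 1.9618)
n(O, y) = 1
(z - 1669)*(n(26, -68) + 1640) = (565/288 - 1669)*(1 + 1640) = -480107/288*1641 = -262618529/96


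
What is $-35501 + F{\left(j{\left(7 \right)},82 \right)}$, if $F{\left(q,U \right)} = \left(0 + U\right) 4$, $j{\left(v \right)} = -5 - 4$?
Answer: $-35173$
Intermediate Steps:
$j{\left(v \right)} = -9$
$F{\left(q,U \right)} = 4 U$ ($F{\left(q,U \right)} = U 4 = 4 U$)
$-35501 + F{\left(j{\left(7 \right)},82 \right)} = -35501 + 4 \cdot 82 = -35501 + 328 = -35173$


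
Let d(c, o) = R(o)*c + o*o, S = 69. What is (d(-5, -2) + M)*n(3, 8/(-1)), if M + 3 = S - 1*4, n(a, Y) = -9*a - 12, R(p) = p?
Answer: -2964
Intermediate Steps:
d(c, o) = o² + c*o (d(c, o) = o*c + o*o = c*o + o² = o² + c*o)
n(a, Y) = -12 - 9*a
M = 62 (M = -3 + (69 - 1*4) = -3 + (69 - 4) = -3 + 65 = 62)
(d(-5, -2) + M)*n(3, 8/(-1)) = (-2*(-5 - 2) + 62)*(-12 - 9*3) = (-2*(-7) + 62)*(-12 - 27) = (14 + 62)*(-39) = 76*(-39) = -2964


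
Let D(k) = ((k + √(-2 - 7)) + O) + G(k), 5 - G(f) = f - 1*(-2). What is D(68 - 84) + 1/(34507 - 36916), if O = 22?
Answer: 60224/2409 + 3*I ≈ 25.0 + 3.0*I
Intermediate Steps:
G(f) = 3 - f (G(f) = 5 - (f - 1*(-2)) = 5 - (f + 2) = 5 - (2 + f) = 5 + (-2 - f) = 3 - f)
D(k) = 25 + 3*I (D(k) = ((k + √(-2 - 7)) + 22) + (3 - k) = ((k + √(-9)) + 22) + (3 - k) = ((k + 3*I) + 22) + (3 - k) = (22 + k + 3*I) + (3 - k) = 25 + 3*I)
D(68 - 84) + 1/(34507 - 36916) = (25 + 3*I) + 1/(34507 - 36916) = (25 + 3*I) + 1/(-2409) = (25 + 3*I) - 1/2409 = 60224/2409 + 3*I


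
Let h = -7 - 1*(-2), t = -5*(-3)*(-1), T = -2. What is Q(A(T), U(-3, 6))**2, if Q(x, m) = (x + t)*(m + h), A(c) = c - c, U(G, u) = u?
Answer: 225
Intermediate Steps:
A(c) = 0
t = -15 (t = 15*(-1) = -15)
h = -5 (h = -7 + 2 = -5)
Q(x, m) = (-15 + x)*(-5 + m) (Q(x, m) = (x - 15)*(m - 5) = (-15 + x)*(-5 + m))
Q(A(T), U(-3, 6))**2 = (75 - 15*6 - 5*0 + 6*0)**2 = (75 - 90 + 0 + 0)**2 = (-15)**2 = 225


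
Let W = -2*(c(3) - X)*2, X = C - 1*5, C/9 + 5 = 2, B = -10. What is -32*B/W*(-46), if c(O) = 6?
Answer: 1840/19 ≈ 96.842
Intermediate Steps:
C = -27 (C = -45 + 9*2 = -45 + 18 = -27)
X = -32 (X = -27 - 1*5 = -27 - 5 = -32)
W = -152 (W = -2*(6 - 1*(-32))*2 = -2*(6 + 32)*2 = -2*38*2 = -76*2 = -152)
-32*B/W*(-46) = -(-320)/(-152)*(-46) = -(-320)*(-1)/152*(-46) = -32*5/76*(-46) = -40/19*(-46) = 1840/19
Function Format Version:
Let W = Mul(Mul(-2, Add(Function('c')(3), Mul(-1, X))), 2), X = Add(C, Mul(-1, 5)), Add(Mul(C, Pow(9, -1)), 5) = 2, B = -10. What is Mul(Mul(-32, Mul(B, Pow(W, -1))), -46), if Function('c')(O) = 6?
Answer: Rational(1840, 19) ≈ 96.842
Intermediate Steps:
C = -27 (C = Add(-45, Mul(9, 2)) = Add(-45, 18) = -27)
X = -32 (X = Add(-27, Mul(-1, 5)) = Add(-27, -5) = -32)
W = -152 (W = Mul(Mul(-2, Add(6, Mul(-1, -32))), 2) = Mul(Mul(-2, Add(6, 32)), 2) = Mul(Mul(-2, 38), 2) = Mul(-76, 2) = -152)
Mul(Mul(-32, Mul(B, Pow(W, -1))), -46) = Mul(Mul(-32, Mul(-10, Pow(-152, -1))), -46) = Mul(Mul(-32, Mul(-10, Rational(-1, 152))), -46) = Mul(Mul(-32, Rational(5, 76)), -46) = Mul(Rational(-40, 19), -46) = Rational(1840, 19)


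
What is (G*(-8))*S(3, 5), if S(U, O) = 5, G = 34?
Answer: -1360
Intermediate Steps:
(G*(-8))*S(3, 5) = (34*(-8))*5 = -272*5 = -1360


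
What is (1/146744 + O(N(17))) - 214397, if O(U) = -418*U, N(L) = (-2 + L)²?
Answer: -45262746567/146744 ≈ -3.0845e+5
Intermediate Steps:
(1/146744 + O(N(17))) - 214397 = (1/146744 - 418*(-2 + 17)²) - 214397 = (1/146744 - 418*15²) - 214397 = (1/146744 - 418*225) - 214397 = (1/146744 - 94050) - 214397 = -13801273199/146744 - 214397 = -45262746567/146744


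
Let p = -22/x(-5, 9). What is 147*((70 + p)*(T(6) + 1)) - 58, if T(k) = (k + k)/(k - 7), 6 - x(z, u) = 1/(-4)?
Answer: -2688904/25 ≈ -1.0756e+5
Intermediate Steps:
x(z, u) = 25/4 (x(z, u) = 6 - 1/(-4) = 6 - 1*(-1/4) = 6 + 1/4 = 25/4)
p = -88/25 (p = -22/25/4 = -22*4/25 = -88/25 ≈ -3.5200)
T(k) = 2*k/(-7 + k) (T(k) = (2*k)/(-7 + k) = 2*k/(-7 + k))
147*((70 + p)*(T(6) + 1)) - 58 = 147*((70 - 88/25)*(2*6/(-7 + 6) + 1)) - 58 = 147*(1662*(2*6/(-1) + 1)/25) - 58 = 147*(1662*(2*6*(-1) + 1)/25) - 58 = 147*(1662*(-12 + 1)/25) - 58 = 147*((1662/25)*(-11)) - 58 = 147*(-18282/25) - 58 = -2687454/25 - 58 = -2688904/25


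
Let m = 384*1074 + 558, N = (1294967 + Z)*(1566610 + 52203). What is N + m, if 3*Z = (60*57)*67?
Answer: 2219954764085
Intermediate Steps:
Z = 76380 (Z = ((60*57)*67)/3 = (3420*67)/3 = (⅓)*229140 = 76380)
N = 2219954351111 (N = (1294967 + 76380)*(1566610 + 52203) = 1371347*1618813 = 2219954351111)
m = 412974 (m = 412416 + 558 = 412974)
N + m = 2219954351111 + 412974 = 2219954764085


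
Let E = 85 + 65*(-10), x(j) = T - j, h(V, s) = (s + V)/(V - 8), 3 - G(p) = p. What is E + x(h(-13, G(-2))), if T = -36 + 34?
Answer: -11915/21 ≈ -567.38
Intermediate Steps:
G(p) = 3 - p
T = -2
h(V, s) = (V + s)/(-8 + V)
x(j) = -2 - j
E = -565 (E = 85 - 650 = -565)
E + x(h(-13, G(-2))) = -565 + (-2 - (-13 + (3 - 1*(-2)))/(-8 - 13)) = -565 + (-2 - (-13 + (3 + 2))/(-21)) = -565 + (-2 - (-1)*(-13 + 5)/21) = -565 + (-2 - (-1)*(-8)/21) = -565 + (-2 - 1*8/21) = -565 + (-2 - 8/21) = -565 - 50/21 = -11915/21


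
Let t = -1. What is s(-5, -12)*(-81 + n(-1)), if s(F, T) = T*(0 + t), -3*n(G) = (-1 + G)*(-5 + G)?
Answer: -1020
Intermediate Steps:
n(G) = -(-1 + G)*(-5 + G)/3
s(F, T) = -T (s(F, T) = T*(0 - 1) = T*(-1) = -T)
s(-5, -12)*(-81 + n(-1)) = (-1*(-12))*(-81 + (-5/3 + 2*(-1) - ⅓*(-1)²)) = 12*(-81 + (-5/3 - 2 - ⅓*1)) = 12*(-81 + (-5/3 - 2 - ⅓)) = 12*(-81 - 4) = 12*(-85) = -1020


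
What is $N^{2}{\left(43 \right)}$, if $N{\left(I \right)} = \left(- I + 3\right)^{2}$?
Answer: $2560000$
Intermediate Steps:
$N{\left(I \right)} = \left(3 - I\right)^{2}$
$N^{2}{\left(43 \right)} = \left(\left(-3 + 43\right)^{2}\right)^{2} = \left(40^{2}\right)^{2} = 1600^{2} = 2560000$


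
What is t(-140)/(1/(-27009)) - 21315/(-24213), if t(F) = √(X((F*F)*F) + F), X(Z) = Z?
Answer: 1015/1153 - 54018*I*√686035 ≈ 0.88031 - 4.4742e+7*I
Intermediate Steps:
t(F) = √(F + F³) (t(F) = √((F*F)*F + F) = √(F²*F + F) = √(F³ + F) = √(F + F³))
t(-140)/(1/(-27009)) - 21315/(-24213) = √(-140 + (-140)³)/(1/(-27009)) - 21315/(-24213) = √(-140 - 2744000)/(-1/27009) - 21315*(-1/24213) = √(-2744140)*(-27009) + 1015/1153 = (2*I*√686035)*(-27009) + 1015/1153 = -54018*I*√686035 + 1015/1153 = 1015/1153 - 54018*I*√686035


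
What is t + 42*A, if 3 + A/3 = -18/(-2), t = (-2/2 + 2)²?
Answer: 757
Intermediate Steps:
t = 1 (t = (-2*½ + 2)² = (-1 + 2)² = 1² = 1)
A = 18 (A = -9 + 3*(-18/(-2)) = -9 + 3*(-18*(-½)) = -9 + 3*9 = -9 + 27 = 18)
t + 42*A = 1 + 42*18 = 1 + 756 = 757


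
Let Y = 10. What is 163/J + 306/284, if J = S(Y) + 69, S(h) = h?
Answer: 35233/11218 ≈ 3.1408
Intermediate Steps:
J = 79 (J = 10 + 69 = 79)
163/J + 306/284 = 163/79 + 306/284 = 163*(1/79) + 306*(1/284) = 163/79 + 153/142 = 35233/11218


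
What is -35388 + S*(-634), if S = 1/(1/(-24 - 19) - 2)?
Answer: -3051494/87 ≈ -35075.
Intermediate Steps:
S = -43/87 (S = 1/(1/(-43) - 2) = 1/(-1/43 - 2) = 1/(-87/43) = -43/87 ≈ -0.49425)
-35388 + S*(-634) = -35388 - 43/87*(-634) = -35388 + 27262/87 = -3051494/87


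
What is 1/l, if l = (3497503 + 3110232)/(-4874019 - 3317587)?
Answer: -8191606/6607735 ≈ -1.2397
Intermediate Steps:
l = -6607735/8191606 (l = 6607735/(-8191606) = 6607735*(-1/8191606) = -6607735/8191606 ≈ -0.80665)
1/l = 1/(-6607735/8191606) = -8191606/6607735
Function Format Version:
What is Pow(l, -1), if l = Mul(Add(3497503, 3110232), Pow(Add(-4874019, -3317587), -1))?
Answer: Rational(-8191606, 6607735) ≈ -1.2397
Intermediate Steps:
l = Rational(-6607735, 8191606) (l = Mul(6607735, Pow(-8191606, -1)) = Mul(6607735, Rational(-1, 8191606)) = Rational(-6607735, 8191606) ≈ -0.80665)
Pow(l, -1) = Pow(Rational(-6607735, 8191606), -1) = Rational(-8191606, 6607735)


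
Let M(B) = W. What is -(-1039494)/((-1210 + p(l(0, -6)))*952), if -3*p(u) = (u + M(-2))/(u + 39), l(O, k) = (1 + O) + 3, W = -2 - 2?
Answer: -519747/575960 ≈ -0.90240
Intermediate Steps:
W = -4
M(B) = -4
l(O, k) = 4 + O
p(u) = -(-4 + u)/(3*(39 + u)) (p(u) = -(u - 4)/(3*(u + 39)) = -(-4 + u)/(3*(39 + u)))
-(-1039494)/((-1210 + p(l(0, -6)))*952) = -(-1039494)/((-1210 + (4 - (4 + 0))/(3*(39 + (4 + 0))))*952) = -(-1039494)/((-1210 + (4 - 1*4)/(3*(39 + 4)))*952) = -(-1039494)/((-1210 + (⅓)*(4 - 4)/43)*952) = -(-1039494)/((-1210 + (⅓)*(1/43)*0)*952) = -(-1039494)/((-1210 + 0)*952) = -(-1039494)/((-1210*952)) = -(-1039494)/(-1151920) = -(-1039494)*(-1)/1151920 = -1*519747/575960 = -519747/575960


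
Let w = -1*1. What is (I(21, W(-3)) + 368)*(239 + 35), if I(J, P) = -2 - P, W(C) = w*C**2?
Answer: 102750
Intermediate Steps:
w = -1
W(C) = -C**2
(I(21, W(-3)) + 368)*(239 + 35) = ((-2 - (-1)*(-3)**2) + 368)*(239 + 35) = ((-2 - (-1)*9) + 368)*274 = ((-2 - 1*(-9)) + 368)*274 = ((-2 + 9) + 368)*274 = (7 + 368)*274 = 375*274 = 102750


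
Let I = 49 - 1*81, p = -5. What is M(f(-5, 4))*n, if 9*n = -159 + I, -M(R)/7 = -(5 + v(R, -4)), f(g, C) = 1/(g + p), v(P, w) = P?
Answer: -65513/90 ≈ -727.92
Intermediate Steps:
I = -32 (I = 49 - 81 = -32)
f(g, C) = 1/(-5 + g) (f(g, C) = 1/(g - 5) = 1/(-5 + g))
M(R) = 35 + 7*R (M(R) = -(-7)*(5 + R) = -7*(-5 - R) = 35 + 7*R)
n = -191/9 (n = (-159 - 32)/9 = (⅑)*(-191) = -191/9 ≈ -21.222)
M(f(-5, 4))*n = (35 + 7/(-5 - 5))*(-191/9) = (35 + 7/(-10))*(-191/9) = (35 + 7*(-⅒))*(-191/9) = (35 - 7/10)*(-191/9) = (343/10)*(-191/9) = -65513/90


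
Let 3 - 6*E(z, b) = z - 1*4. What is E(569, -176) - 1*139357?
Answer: -418352/3 ≈ -1.3945e+5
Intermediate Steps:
E(z, b) = 7/6 - z/6 (E(z, b) = ½ - (z - 1*4)/6 = ½ - (z - 4)/6 = ½ - (-4 + z)/6 = ½ + (⅔ - z/6) = 7/6 - z/6)
E(569, -176) - 1*139357 = (7/6 - ⅙*569) - 1*139357 = (7/6 - 569/6) - 139357 = -281/3 - 139357 = -418352/3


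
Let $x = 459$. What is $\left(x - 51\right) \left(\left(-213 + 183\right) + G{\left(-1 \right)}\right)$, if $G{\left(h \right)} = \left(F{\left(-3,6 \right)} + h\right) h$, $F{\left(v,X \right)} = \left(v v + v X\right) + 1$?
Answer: $-8568$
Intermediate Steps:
$F{\left(v,X \right)} = 1 + v^{2} + X v$ ($F{\left(v,X \right)} = \left(v^{2} + X v\right) + 1 = 1 + v^{2} + X v$)
$G{\left(h \right)} = h \left(-8 + h\right)$ ($G{\left(h \right)} = \left(\left(1 + \left(-3\right)^{2} + 6 \left(-3\right)\right) + h\right) h = \left(\left(1 + 9 - 18\right) + h\right) h = \left(-8 + h\right) h = h \left(-8 + h\right)$)
$\left(x - 51\right) \left(\left(-213 + 183\right) + G{\left(-1 \right)}\right) = \left(459 - 51\right) \left(\left(-213 + 183\right) - \left(-8 - 1\right)\right) = 408 \left(-30 - -9\right) = 408 \left(-30 + 9\right) = 408 \left(-21\right) = -8568$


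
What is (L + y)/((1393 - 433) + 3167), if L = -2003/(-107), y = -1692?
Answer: -179041/441589 ≈ -0.40545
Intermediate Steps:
L = 2003/107 (L = -2003*(-1/107) = 2003/107 ≈ 18.720)
(L + y)/((1393 - 433) + 3167) = (2003/107 - 1692)/((1393 - 433) + 3167) = -179041/(107*(960 + 3167)) = -179041/107/4127 = -179041/107*1/4127 = -179041/441589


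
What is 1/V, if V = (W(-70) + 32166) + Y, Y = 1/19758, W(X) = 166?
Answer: 19758/638815657 ≈ 3.0929e-5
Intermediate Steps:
Y = 1/19758 ≈ 5.0612e-5
V = 638815657/19758 (V = (166 + 32166) + 1/19758 = 32332 + 1/19758 = 638815657/19758 ≈ 32332.)
1/V = 1/(638815657/19758) = 19758/638815657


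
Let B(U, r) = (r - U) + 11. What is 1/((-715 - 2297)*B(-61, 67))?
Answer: -1/418668 ≈ -2.3885e-6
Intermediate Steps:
B(U, r) = 11 + r - U
1/((-715 - 2297)*B(-61, 67)) = 1/((-715 - 2297)*(11 + 67 - 1*(-61))) = 1/((-3012)*(11 + 67 + 61)) = -1/3012/139 = -1/3012*1/139 = -1/418668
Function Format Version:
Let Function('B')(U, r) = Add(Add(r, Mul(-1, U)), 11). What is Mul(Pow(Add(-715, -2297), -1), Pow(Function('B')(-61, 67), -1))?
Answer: Rational(-1, 418668) ≈ -2.3885e-6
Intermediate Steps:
Function('B')(U, r) = Add(11, r, Mul(-1, U))
Mul(Pow(Add(-715, -2297), -1), Pow(Function('B')(-61, 67), -1)) = Mul(Pow(Add(-715, -2297), -1), Pow(Add(11, 67, Mul(-1, -61)), -1)) = Mul(Pow(-3012, -1), Pow(Add(11, 67, 61), -1)) = Mul(Rational(-1, 3012), Pow(139, -1)) = Mul(Rational(-1, 3012), Rational(1, 139)) = Rational(-1, 418668)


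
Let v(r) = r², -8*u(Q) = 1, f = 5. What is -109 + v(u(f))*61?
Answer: -6915/64 ≈ -108.05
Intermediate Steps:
u(Q) = -⅛ (u(Q) = -⅛*1 = -⅛)
-109 + v(u(f))*61 = -109 + (-⅛)²*61 = -109 + (1/64)*61 = -109 + 61/64 = -6915/64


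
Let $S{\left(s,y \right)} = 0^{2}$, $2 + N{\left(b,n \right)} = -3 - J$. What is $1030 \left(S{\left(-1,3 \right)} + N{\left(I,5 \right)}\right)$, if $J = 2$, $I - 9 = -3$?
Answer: $-7210$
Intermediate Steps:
$I = 6$ ($I = 9 - 3 = 6$)
$N{\left(b,n \right)} = -7$ ($N{\left(b,n \right)} = -2 - 5 = -7$)
$S{\left(s,y \right)} = 0$
$1030 \left(S{\left(-1,3 \right)} + N{\left(I,5 \right)}\right) = 1030 \left(0 - 7\right) = 1030 \left(-7\right) = -7210$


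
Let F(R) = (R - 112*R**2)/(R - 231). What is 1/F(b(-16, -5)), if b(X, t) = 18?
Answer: 71/12090 ≈ 0.0058726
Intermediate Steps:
F(R) = (R - 112*R**2)/(-231 + R)
1/F(b(-16, -5)) = 1/(18*(1 - 112*18)/(-231 + 18)) = 1/(18*(1 - 2016)/(-213)) = 1/(18*(-1/213)*(-2015)) = 1/(12090/71) = 71/12090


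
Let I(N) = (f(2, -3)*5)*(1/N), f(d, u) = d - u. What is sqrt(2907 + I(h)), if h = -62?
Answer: sqrt(11172958)/62 ≈ 53.913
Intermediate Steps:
I(N) = 25/N (I(N) = ((2 - 1*(-3))*5)*(1/N) = ((2 + 3)*5)/N = (5*5)/N = 25/N)
sqrt(2907 + I(h)) = sqrt(2907 + 25/(-62)) = sqrt(2907 + 25*(-1/62)) = sqrt(2907 - 25/62) = sqrt(180209/62) = sqrt(11172958)/62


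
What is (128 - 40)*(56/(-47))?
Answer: -4928/47 ≈ -104.85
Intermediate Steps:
(128 - 40)*(56/(-47)) = 88*(56*(-1/47)) = 88*(-56/47) = -4928/47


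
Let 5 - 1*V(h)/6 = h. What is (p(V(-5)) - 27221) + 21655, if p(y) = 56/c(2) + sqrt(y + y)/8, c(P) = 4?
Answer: -5552 + sqrt(30)/4 ≈ -5550.6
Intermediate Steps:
V(h) = 30 - 6*h
p(y) = 14 + sqrt(2)*sqrt(y)/8 (p(y) = 56/4 + sqrt(y + y)/8 = 56*(1/4) + sqrt(2*y)*(1/8) = 14 + (sqrt(2)*sqrt(y))*(1/8) = 14 + sqrt(2)*sqrt(y)/8)
(p(V(-5)) - 27221) + 21655 = ((14 + sqrt(2)*sqrt(30 - 6*(-5))/8) - 27221) + 21655 = ((14 + sqrt(2)*sqrt(30 + 30)/8) - 27221) + 21655 = ((14 + sqrt(2)*sqrt(60)/8) - 27221) + 21655 = ((14 + sqrt(2)*(2*sqrt(15))/8) - 27221) + 21655 = ((14 + sqrt(30)/4) - 27221) + 21655 = (-27207 + sqrt(30)/4) + 21655 = -5552 + sqrt(30)/4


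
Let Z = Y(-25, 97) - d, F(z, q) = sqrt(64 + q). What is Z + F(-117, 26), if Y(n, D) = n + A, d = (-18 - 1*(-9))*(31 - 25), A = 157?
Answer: 186 + 3*sqrt(10) ≈ 195.49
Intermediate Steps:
d = -54 (d = (-18 + 9)*6 = -9*6 = -54)
Y(n, D) = 157 + n (Y(n, D) = n + 157 = 157 + n)
Z = 186 (Z = (157 - 25) - 1*(-54) = 132 + 54 = 186)
Z + F(-117, 26) = 186 + sqrt(64 + 26) = 186 + sqrt(90) = 186 + 3*sqrt(10)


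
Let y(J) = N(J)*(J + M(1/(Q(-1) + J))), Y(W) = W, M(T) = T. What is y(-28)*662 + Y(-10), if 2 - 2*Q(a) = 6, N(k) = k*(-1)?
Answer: -7794538/15 ≈ -5.1964e+5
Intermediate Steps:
N(k) = -k
Q(a) = -2 (Q(a) = 1 - 1/2*6 = 1 - 3 = -2)
y(J) = -J*(J + 1/(-2 + J)) (y(J) = (-J)*(J + 1/(-2 + J)) = -J*(J + 1/(-2 + J)))
y(-28)*662 + Y(-10) = -1*(-28)*(1 - 28*(-2 - 28))/(-2 - 28)*662 - 10 = -1*(-28)*(1 - 28*(-30))/(-30)*662 - 10 = -1*(-28)*(-1/30)*(1 + 840)*662 - 10 = -1*(-28)*(-1/30)*841*662 - 10 = -11774/15*662 - 10 = -7794388/15 - 10 = -7794538/15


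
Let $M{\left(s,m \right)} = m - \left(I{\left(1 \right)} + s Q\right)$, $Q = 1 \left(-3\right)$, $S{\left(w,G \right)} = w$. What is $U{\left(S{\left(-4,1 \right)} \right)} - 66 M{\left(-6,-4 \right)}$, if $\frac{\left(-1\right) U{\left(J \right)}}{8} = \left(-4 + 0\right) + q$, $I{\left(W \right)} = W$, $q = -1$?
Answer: $1558$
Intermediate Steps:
$Q = -3$
$U{\left(J \right)} = 40$ ($U{\left(J \right)} = - 8 \left(\left(-4 + 0\right) - 1\right) = - 8 \left(-4 - 1\right) = \left(-8\right) \left(-5\right) = 40$)
$M{\left(s,m \right)} = -1 + m + 3 s$ ($M{\left(s,m \right)} = m - \left(1 + s \left(-3\right)\right) = m - \left(1 - 3 s\right) = m + \left(-1 + 3 s\right) = -1 + m + 3 s$)
$U{\left(S{\left(-4,1 \right)} \right)} - 66 M{\left(-6,-4 \right)} = 40 - 66 \left(-1 - 4 + 3 \left(-6\right)\right) = 40 - 66 \left(-1 - 4 - 18\right) = 40 - -1518 = 40 + 1518 = 1558$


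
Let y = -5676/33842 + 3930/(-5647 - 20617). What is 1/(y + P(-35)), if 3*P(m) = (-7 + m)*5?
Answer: -222206572/15624978421 ≈ -0.014221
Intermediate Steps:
P(m) = -35/3 + 5*m/3 (P(m) = ((-7 + m)*5)/3 = (-35 + 5*m)/3 = -35/3 + 5*m/3)
y = -70518381/222206572 (y = -5676*1/33842 + 3930/(-26264) = -2838/16921 + 3930*(-1/26264) = -2838/16921 - 1965/13132 = -70518381/222206572 ≈ -0.31736)
1/(y + P(-35)) = 1/(-70518381/222206572 + (-35/3 + (5/3)*(-35))) = 1/(-70518381/222206572 + (-35/3 - 175/3)) = 1/(-70518381/222206572 - 70) = 1/(-15624978421/222206572) = -222206572/15624978421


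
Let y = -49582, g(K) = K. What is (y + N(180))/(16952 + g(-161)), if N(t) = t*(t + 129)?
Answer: 6038/16791 ≈ 0.35960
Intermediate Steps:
N(t) = t*(129 + t)
(y + N(180))/(16952 + g(-161)) = (-49582 + 180*(129 + 180))/(16952 - 161) = (-49582 + 180*309)/16791 = (-49582 + 55620)*(1/16791) = 6038*(1/16791) = 6038/16791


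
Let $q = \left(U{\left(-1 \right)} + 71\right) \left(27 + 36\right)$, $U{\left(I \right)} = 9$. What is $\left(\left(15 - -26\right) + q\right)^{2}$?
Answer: $25816561$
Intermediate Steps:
$q = 5040$ ($q = \left(9 + 71\right) \left(27 + 36\right) = 80 \cdot 63 = 5040$)
$\left(\left(15 - -26\right) + q\right)^{2} = \left(\left(15 - -26\right) + 5040\right)^{2} = \left(\left(15 + 26\right) + 5040\right)^{2} = \left(41 + 5040\right)^{2} = 5081^{2} = 25816561$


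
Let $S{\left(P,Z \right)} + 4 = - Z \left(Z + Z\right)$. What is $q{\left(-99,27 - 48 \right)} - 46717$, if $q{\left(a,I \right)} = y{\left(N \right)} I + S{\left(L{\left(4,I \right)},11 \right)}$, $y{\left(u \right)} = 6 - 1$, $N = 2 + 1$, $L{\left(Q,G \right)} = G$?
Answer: $-47068$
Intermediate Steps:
$S{\left(P,Z \right)} = -4 - 2 Z^{2}$ ($S{\left(P,Z \right)} = -4 + - Z \left(Z + Z\right) = -4 + - Z 2 Z = -4 - 2 Z^{2}$)
$N = 3$
$y{\left(u \right)} = 5$ ($y{\left(u \right)} = 6 - 1 = 5$)
$q{\left(a,I \right)} = -246 + 5 I$ ($q{\left(a,I \right)} = 5 I - \left(4 + 2 \cdot 11^{2}\right) = 5 I - 246 = -246 + 5 I$)
$q{\left(-99,27 - 48 \right)} - 46717 = \left(-246 + 5 \left(27 - 48\right)\right) - 46717 = \left(-246 + 5 \left(-21\right)\right) - 46717 = \left(-246 - 105\right) - 46717 = -351 - 46717 = -47068$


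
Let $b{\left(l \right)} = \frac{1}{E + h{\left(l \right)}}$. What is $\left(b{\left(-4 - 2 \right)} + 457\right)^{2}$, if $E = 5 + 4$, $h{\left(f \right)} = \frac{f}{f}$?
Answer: $\frac{20894041}{100} \approx 2.0894 \cdot 10^{5}$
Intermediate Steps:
$h{\left(f \right)} = 1$
$E = 9$
$b{\left(l \right)} = \frac{1}{10}$ ($b{\left(l \right)} = \frac{1}{9 + 1} = \frac{1}{10}$)
$\left(b{\left(-4 - 2 \right)} + 457\right)^{2} = \left(\frac{1}{10} + 457\right)^{2} = \left(\frac{4571}{10}\right)^{2} = \frac{20894041}{100}$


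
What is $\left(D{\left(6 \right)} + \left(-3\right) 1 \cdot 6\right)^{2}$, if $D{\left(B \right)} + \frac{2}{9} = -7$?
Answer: $\frac{51529}{81} \approx 636.16$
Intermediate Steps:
$D{\left(B \right)} = - \frac{65}{9}$ ($D{\left(B \right)} = - \frac{2}{9} - 7 = - \frac{65}{9}$)
$\left(D{\left(6 \right)} + \left(-3\right) 1 \cdot 6\right)^{2} = \left(- \frac{65}{9} + \left(-3\right) 1 \cdot 6\right)^{2} = \left(- \frac{65}{9} - 18\right)^{2} = \left(- \frac{227}{9}\right)^{2} = \frac{51529}{81}$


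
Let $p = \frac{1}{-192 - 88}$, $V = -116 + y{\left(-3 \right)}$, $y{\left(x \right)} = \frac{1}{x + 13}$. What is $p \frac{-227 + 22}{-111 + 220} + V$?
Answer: $- \frac{3537063}{30520} \approx -115.89$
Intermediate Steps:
$y{\left(x \right)} = \frac{1}{13 + x}$
$V = - \frac{1159}{10}$ ($V = -116 + \frac{1}{13 - 3} = -116 + \frac{1}{10} = - \frac{1159}{10} \approx -115.9$)
$p = - \frac{1}{280}$ ($p = \frac{1}{-280} = - \frac{1}{280} \approx -0.0035714$)
$p \frac{-227 + 22}{-111 + 220} + V = - \frac{\left(-227 + 22\right) \frac{1}{-111 + 220}}{280} - \frac{1159}{10} = - \frac{\left(-205\right) \frac{1}{109}}{280} - \frac{1159}{10} = \left(- \frac{1}{280}\right) \left(- \frac{205}{109}\right) - \frac{1159}{10} = \frac{41}{6104} - \frac{1159}{10} = - \frac{3537063}{30520}$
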